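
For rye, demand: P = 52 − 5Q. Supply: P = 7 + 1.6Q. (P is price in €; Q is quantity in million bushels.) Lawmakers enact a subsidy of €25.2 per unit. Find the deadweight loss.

Competitive equilibrium: 52 − 5Q = 7 + 1.6Q → Q* = 6.8182, P* = 17.9091.
The subsidy lowers effective supply by 25.2: P = 1.6Q − 18.2.
New quantity: 52 − 5Q = 1.6Q − 18.2 → Q' = 10.6364.
Overproduction ΔQ = 10.6364 − 6.8182 = 3.8182; wedge = subsidy = 25.2.
The triangle = ½ × 3.8182 × 25.2 = €48.11 million.

€48.11 million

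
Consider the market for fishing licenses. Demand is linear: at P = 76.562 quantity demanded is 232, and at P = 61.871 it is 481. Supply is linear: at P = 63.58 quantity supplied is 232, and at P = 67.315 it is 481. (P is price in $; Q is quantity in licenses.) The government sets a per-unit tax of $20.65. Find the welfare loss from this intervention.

$2881.23

Demand slope = (61.871 − 76.562)/(481 − 232) = −0.059, so P = 90.25 − 0.059Q.
Supply slope = (67.315 − 63.58)/(481 − 232) = 0.015, so P = 60.1 + 0.015Q.
Competitive equilibrium: 90.25 − 0.059Q = 60.1 + 0.015Q → Q* = 407.4324, P* = 66.2115.
With the tax, the buyer price exceeds the seller price by 20.65: (90.25 − 0.059Q) − (60.1 + 0.015Q) = 20.65 → Q' = 128.3784.
ΔQ = 407.4324 − 128.3784 = 279.054; the wedge equals the tax, 20.65.
The triangle = ½ × 279.054 × 20.65 = $2881.23.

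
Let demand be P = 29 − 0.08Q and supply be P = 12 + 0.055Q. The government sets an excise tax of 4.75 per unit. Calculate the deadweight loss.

83.56

Competitive equilibrium: 29 − 0.08Q = 12 + 0.055Q → Q* = 125.9259, P* = 18.9259.
With the tax, the buyer price exceeds the seller price by 4.75: (29 − 0.08Q) − (12 + 0.055Q) = 4.75 → Q' = 90.7407.
ΔQ = 125.9259 − 90.7407 = 35.1852; the wedge equals the tax, 4.75.
Welfare loss = ½ × 35.1852 × 4.75 = 83.56.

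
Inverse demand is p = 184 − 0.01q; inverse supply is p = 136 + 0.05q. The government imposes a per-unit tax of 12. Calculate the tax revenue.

7200

Competitive equilibrium: 184 − 0.01q = 136 + 0.05q → q* = 800, p* = 176.
With the tax, the buyer price exceeds the seller price by 12: (184 − 0.01q) − (136 + 0.05q) = 12 → q' = 600.
Tax revenue = 12 × 600 = 7200.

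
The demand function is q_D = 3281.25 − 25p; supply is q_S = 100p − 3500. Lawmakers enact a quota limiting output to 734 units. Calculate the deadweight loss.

35462.025

In inverse form: demand p = 131.25 − 0.04q, supply p = 35 + 0.01q.
Competitive equilibrium: 131.25 − 0.04q = 35 + 0.01q → q* = 1925, p* = 54.25.
At q = 734: demand price = 131.25 − 0.04·734 = 101.89; supply price = 35 + 0.01·734 = 42.34.
Δq = 1925 − 734 = 1191; wedge = 101.89 − 42.34 = 59.55.
Welfare loss = ½ × 1191 × 59.55 = 35462.025.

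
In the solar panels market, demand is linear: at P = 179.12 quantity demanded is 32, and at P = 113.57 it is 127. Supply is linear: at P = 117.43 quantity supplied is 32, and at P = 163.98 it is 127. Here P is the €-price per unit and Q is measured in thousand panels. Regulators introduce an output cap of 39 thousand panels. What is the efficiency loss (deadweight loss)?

€1209.65 thousand

Demand slope = (113.57 − 179.12)/(127 − 32) = −0.69, so P = 201.2 − 0.69Q.
Supply slope = (163.98 − 117.43)/(127 − 32) = 0.49, so P = 101.75 + 0.49Q.
Competitive equilibrium: 201.2 − 0.69Q = 101.75 + 0.49Q → Q* = 84.2797, P* = 143.047.
At Q = 39: demand price = 201.2 − 0.69·39 = 174.29; supply price = 101.75 + 0.49·39 = 120.86.
ΔQ = 84.2797 − 39 = 45.2797; wedge = 174.29 − 120.86 = 53.43.
The triangle = ½ × 45.2797 × 53.43 = €1209.65 thousand.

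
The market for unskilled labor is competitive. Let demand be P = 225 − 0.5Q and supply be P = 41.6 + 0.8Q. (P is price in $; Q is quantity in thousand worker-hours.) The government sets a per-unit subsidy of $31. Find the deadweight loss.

$369.62 thousand

Competitive equilibrium: 225 − 0.5Q = 41.6 + 0.8Q → Q* = 141.0769, P* = 154.4615.
The subsidy lowers effective supply by 31: P = 10.6 + 0.8Q.
New quantity: 225 − 0.5Q = 10.6 + 0.8Q → Q' = 164.9231.
Overproduction ΔQ = 164.9231 − 141.0769 = 23.8462; wedge = subsidy = 31.
Deadweight loss = ½ × 23.8462 × 31 = $369.62 thousand.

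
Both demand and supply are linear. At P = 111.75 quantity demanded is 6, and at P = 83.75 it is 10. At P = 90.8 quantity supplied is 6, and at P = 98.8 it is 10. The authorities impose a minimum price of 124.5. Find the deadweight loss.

Demand slope = (83.75 − 111.75)/(10 − 6) = −7, so P = 153.75 − 7Q.
Supply slope = (98.8 − 90.8)/(10 − 6) = 2, so P = 78.8 + 2Q.
Competitive equilibrium: 153.75 − 7Q = 78.8 + 2Q → Q* = 8.3278, P* = 95.4556.
At the floor P = 124.5, quantity demanded = (153.75 − 124.5)/7 = 4.1786.
Sellers' marginal cost at Q' = 4.1786: 78.8 + 2·4.1786 = 87.1572.
ΔQ = 8.3278 − 4.1786 = 4.1492; wedge = 124.5 − 87.1572 = 37.3428.
DWL = ½ × 4.1492 × 37.3428 = 77.47.

77.47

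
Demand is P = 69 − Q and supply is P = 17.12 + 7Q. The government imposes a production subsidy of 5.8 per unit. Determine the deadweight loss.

Competitive equilibrium: 69 − Q = 17.12 + 7Q → Q* = 6.485, P* = 62.515.
The subsidy lowers effective supply by 5.8: P = 11.32 + 7Q.
New quantity: 69 − Q = 11.32 + 7Q → Q' = 7.21.
Overproduction ΔQ = 7.21 − 6.485 = 0.725; wedge = subsidy = 5.8.
Deadweight loss = ½ × 0.725 × 5.8 = 2.10.

2.10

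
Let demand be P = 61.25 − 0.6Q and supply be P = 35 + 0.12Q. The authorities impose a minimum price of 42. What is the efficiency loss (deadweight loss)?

6.89

Competitive equilibrium: 61.25 − 0.6Q = 35 + 0.12Q → Q* = 36.4583, P* = 39.375.
At the floor P = 42, quantity demanded = (61.25 − 42)/0.6 = 32.0833.
Sellers' marginal cost at Q' = 32.0833: 35 + 0.12·32.0833 = 38.85.
ΔQ = 36.4583 − 32.0833 = 4.375; wedge = 42 − 38.85 = 3.15.
The triangle = ½ × 4.375 × 3.15 = 6.89.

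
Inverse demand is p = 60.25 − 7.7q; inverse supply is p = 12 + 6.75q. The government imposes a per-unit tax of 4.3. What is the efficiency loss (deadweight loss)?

Competitive equilibrium: 60.25 − 7.7q = 12 + 6.75q → q* = 3.3391, p* = 34.5389.
With the tax, the buyer price exceeds the seller price by 4.3: (60.25 − 7.7q) − (12 + 6.75q) = 4.3 → q' = 3.0415.
Δq = 3.3391 − 3.0415 = 0.2976; the wedge equals the tax, 4.3.
Welfare loss = ½ × 0.2976 × 4.3 = 0.64.

0.64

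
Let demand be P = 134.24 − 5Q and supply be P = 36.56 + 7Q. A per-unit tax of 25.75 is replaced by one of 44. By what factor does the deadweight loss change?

2.920

Competitive equilibrium: 134.24 − 5Q = 36.56 + 7Q → Q* = 8.14, P* = 93.54.
For a per-unit tax t: ΔQ = t/12, so DWL = ½·t·(t/12) = t²/24.
At t = 25.75: DWL = 27.628. At t = 44: DWL = 80.667.
Ratio = (44/25.75)² = 2.920.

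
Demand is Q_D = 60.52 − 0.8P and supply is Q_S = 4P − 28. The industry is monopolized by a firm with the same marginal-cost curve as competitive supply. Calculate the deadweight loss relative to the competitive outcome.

324.57

In inverse form: demand P = 75.65 − 1.25Q, supply P = 7 + 0.25Q.
Competitive equilibrium: 75.65 − 1.25Q = 7 + 0.25Q → Q* = 45.76667, P* = 18.44167.
Marginal revenue: MR = 75.65 − 2.5Q. Set MR = MC: 75.65 − 2.5Q = 7 + 0.25Q → Q_m = 24.96364.
Price P_m = 75.65 − 1.25·24.96364 = 44.44545; MC(Q_m) = 7 + 0.25·24.96364 = 13.24091.
Competitive Q* = 45.76667, so ΔQ = 20.80303; wedge = 44.44545 − 13.24091 = 31.20454.
Deadweight loss = ½ × 20.80303 × 31.20454 = 324.57.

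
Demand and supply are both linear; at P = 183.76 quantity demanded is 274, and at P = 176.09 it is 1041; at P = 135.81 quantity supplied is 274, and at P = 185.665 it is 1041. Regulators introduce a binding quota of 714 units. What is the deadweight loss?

Demand slope = (176.09 − 183.76)/(1041 − 274) = −0.01, so P = 186.5 − 0.01Q.
Supply slope = (185.665 − 135.81)/(1041 − 274) = 0.065, so P = 118 + 0.065Q.
Competitive equilibrium: 186.5 − 0.01Q = 118 + 0.065Q → Q* = 913.3333, P* = 177.3667.
At Q = 714: demand price = 186.5 − 0.01·714 = 179.36; supply price = 118 + 0.065·714 = 164.41.
ΔQ = 913.3333 − 714 = 199.3333; wedge = 179.36 − 164.41 = 14.95.
Welfare loss = ½ × 199.3333 × 14.95 = 1490.02.

1490.02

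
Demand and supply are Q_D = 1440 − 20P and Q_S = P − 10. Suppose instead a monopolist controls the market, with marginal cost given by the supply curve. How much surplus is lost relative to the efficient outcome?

In inverse form: demand P = 72 − 0.05Q, supply P = 10 + Q.
Competitive equilibrium: 72 − 0.05Q = 10 + Q → Q* = 59.0476, P* = 69.0476.
Marginal revenue: MR = 72 − 0.1Q. Set MR = MC: 72 − 0.1Q = 10 + Q → Q_m = 56.3636.
Price P_m = 72 − 0.05·56.3636 = 69.1818; MC(Q_m) = 10 + 1·56.3636 = 66.3636.
Competitive Q* = 59.0476, so ΔQ = 2.684; wedge = 69.1818 − 66.3636 = 2.8182.
DWL = ½ × 2.684 × 2.8182 = 3.78.

3.78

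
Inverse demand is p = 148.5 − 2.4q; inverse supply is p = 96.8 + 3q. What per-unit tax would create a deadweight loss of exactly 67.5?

27

Competitive equilibrium: 148.5 − 2.4q = 96.8 + 3q → q* = 9.5741, p* = 125.5222.
A tax t gives Δq = t/5.4 and wedge t, so DWL = t²/10.8.
t²/10.8 = 67.5 → t² = 729 → t = 27.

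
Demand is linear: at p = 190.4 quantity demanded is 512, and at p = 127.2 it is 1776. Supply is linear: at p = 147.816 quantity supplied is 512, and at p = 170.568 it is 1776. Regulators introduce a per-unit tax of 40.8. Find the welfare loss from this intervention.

Demand slope = (127.2 − 190.4)/(1776 − 512) = −0.05, so p = 216 − 0.05q.
Supply slope = (170.568 − 147.816)/(1776 − 512) = 0.018, so p = 138.6 + 0.018q.
Competitive equilibrium: 216 − 0.05q = 138.6 + 0.018q → q* = 1138.2353, p* = 159.0882.
With the tax, the buyer price exceeds the seller price by 40.8: (216 − 0.05q) − (138.6 + 0.018q) = 40.8 → q' = 538.2353.
Δq = 1138.2353 − 538.2353 = 600; the wedge equals the tax, 40.8.
Deadweight loss = ½ × 600 × 40.8 = 12240.

12240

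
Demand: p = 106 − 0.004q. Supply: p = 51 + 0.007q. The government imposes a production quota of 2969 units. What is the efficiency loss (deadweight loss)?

22687.29

Competitive equilibrium: 106 − 0.004q = 51 + 0.007q → q* = 5000, p* = 86.
At q = 2969: demand price = 106 − 0.004·2969 = 94.124; supply price = 51 + 0.007·2969 = 71.783.
Δq = 5000 − 2969 = 2031; wedge = 94.124 − 71.783 = 22.341.
Deadweight loss = ½ × 2031 × 22.341 = 22687.29.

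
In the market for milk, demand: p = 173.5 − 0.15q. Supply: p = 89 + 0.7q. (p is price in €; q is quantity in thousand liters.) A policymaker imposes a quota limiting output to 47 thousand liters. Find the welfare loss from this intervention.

€1167.47 thousand

Competitive equilibrium: 173.5 − 0.15q = 89 + 0.7q → q* = 99.4118, p* = 158.5882.
At q = 47: demand price = 173.5 − 0.15·47 = 166.45; supply price = 89 + 0.7·47 = 121.9.
Δq = 99.4118 − 47 = 52.4118; wedge = 166.45 − 121.9 = 44.55.
Welfare loss = ½ × 52.4118 × 44.55 = €1167.47 thousand.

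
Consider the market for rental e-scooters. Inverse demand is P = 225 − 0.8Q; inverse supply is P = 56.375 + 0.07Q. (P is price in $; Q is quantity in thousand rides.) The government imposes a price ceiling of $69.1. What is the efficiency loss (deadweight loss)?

Competitive equilibrium: 225 − 0.8Q = 56.375 + 0.07Q → Q* = 193.8218, P* = 69.9425.
At the ceiling P = 69.1, quantity supplied = (69.1 − 56.375)/0.07 = 181.7857.
Willingness to pay at Q' = 181.7857: 225 − 0.8·181.7857 = 79.5714.
ΔQ = 193.8218 − 181.7857 = 12.0361; wedge = 79.5714 − 69.1 = 10.4714.
Welfare loss = ½ × 12.0361 × 10.4714 = $63.02 thousand.

$63.02 thousand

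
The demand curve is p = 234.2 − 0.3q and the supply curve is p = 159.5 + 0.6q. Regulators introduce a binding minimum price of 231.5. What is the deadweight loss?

2464.20

Competitive equilibrium: 234.2 − 0.3q = 159.5 + 0.6q → q* = 83, p* = 209.3.
At the floor p = 231.5, quantity demanded = (234.2 − 231.5)/0.3 = 9.
Sellers' marginal cost at q' = 9: 159.5 + 0.6·9 = 164.9.
Δq = 83 − 9 = 74; wedge = 231.5 − 164.9 = 66.6.
The triangle = ½ × 74 × 66.6 = 2464.20.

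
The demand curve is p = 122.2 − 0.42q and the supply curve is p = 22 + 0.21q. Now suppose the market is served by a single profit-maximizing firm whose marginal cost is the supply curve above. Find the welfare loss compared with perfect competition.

Competitive equilibrium: 122.2 − 0.42q = 22 + 0.21q → q* = 159.04762, p* = 55.4.
Marginal revenue: MR = 122.2 − 0.84q. Set MR = MC: 122.2 − 0.84q = 22 + 0.21q → q_m = 95.42857.
Price p_m = 122.2 − 0.42·95.42857 = 82.12; MC(q_m) = 22 + 0.21·95.42857 = 42.04.
Competitive q* = 159.04762, so Δq = 63.61905; wedge = 82.12 − 42.04 = 40.08.
DWL = ½ × 63.61905 × 40.08 = 1274.93.

1274.93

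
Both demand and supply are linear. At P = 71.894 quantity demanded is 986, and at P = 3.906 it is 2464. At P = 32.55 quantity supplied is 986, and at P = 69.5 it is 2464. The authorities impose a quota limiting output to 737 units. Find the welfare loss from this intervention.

Demand slope = (3.906 − 71.894)/(2464 − 986) = −0.046, so P = 117.25 − 0.046Q.
Supply slope = (69.5 − 32.55)/(2464 − 986) = 0.025, so P = 7.9 + 0.025Q.
Competitive equilibrium: 117.25 − 0.046Q = 7.9 + 0.025Q → Q* = 1540.1408, P* = 46.4035.
At Q = 737: demand price = 117.25 − 0.046·737 = 83.348; supply price = 7.9 + 0.025·737 = 26.325.
ΔQ = 1540.1408 − 737 = 803.1408; wedge = 83.348 − 26.325 = 57.023.
Welfare loss = ½ × 803.1408 × 57.023 = 22898.75.

22898.75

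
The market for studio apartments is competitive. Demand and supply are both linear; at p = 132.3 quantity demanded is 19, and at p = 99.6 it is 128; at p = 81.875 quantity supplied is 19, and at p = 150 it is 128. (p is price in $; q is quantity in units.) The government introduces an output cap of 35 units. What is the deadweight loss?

Demand slope = (99.6 − 132.3)/(128 − 19) = −0.3, so p = 138 − 0.3q.
Supply slope = (150 − 81.875)/(128 − 19) = 0.625, so p = 70 + 0.625q.
Competitive equilibrium: 138 − 0.3q = 70 + 0.625q → q* = 73.5135, p* = 115.9459.
At q = 35: demand price = 138 − 0.3·35 = 127.5; supply price = 70 + 0.625·35 = 91.875.
Δq = 73.5135 − 35 = 38.5135; wedge = 127.5 − 91.875 = 35.625.
The triangle = ½ × 38.5135 × 35.625 = $686.02.

$686.02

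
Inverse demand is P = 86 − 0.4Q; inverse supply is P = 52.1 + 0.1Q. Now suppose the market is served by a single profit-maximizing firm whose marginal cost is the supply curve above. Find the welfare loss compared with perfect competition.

Competitive equilibrium: 86 − 0.4Q = 52.1 + 0.1Q → Q* = 67.8, P* = 58.88.
Marginal revenue: MR = 86 − 0.8Q. Set MR = MC: 86 − 0.8Q = 52.1 + 0.1Q → Q_m = 37.6667.
Price P_m = 86 − 0.4·37.6667 = 70.9333; MC(Q_m) = 52.1 + 0.1·37.6667 = 55.8667.
Competitive Q* = 67.8, so ΔQ = 30.1333; wedge = 70.9333 − 55.8667 = 15.0666.
Deadweight loss = ½ × 30.1333 × 15.0666 = 227.

227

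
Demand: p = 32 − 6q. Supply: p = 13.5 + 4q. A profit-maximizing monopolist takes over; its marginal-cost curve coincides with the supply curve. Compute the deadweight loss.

2.41

Competitive equilibrium: 32 − 6q = 13.5 + 4q → q* = 1.85, p* = 20.9.
Marginal revenue: MR = 32 − 12q. Set MR = MC: 32 − 12q = 13.5 + 4q → q_m = 1.1563.
Price p_m = 32 − 6·1.1563 = 25.0622; MC(q_m) = 13.5 + 4·1.1563 = 18.1252.
Competitive q* = 1.85, so Δq = 0.6937; wedge = 25.0622 − 18.1252 = 6.937.
Welfare loss = ½ × 0.6937 × 6.937 = 2.41.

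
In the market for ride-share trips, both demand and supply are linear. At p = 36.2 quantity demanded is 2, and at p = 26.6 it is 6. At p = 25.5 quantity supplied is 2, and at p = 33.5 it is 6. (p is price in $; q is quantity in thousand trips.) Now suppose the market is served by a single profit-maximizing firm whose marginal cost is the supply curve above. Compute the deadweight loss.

$5.38 thousand

Demand slope = (26.6 − 36.2)/(6 − 2) = −2.4, so p = 41 − 2.4q.
Supply slope = (33.5 − 25.5)/(6 − 2) = 2, so p = 21.5 + 2q.
Competitive equilibrium: 41 − 2.4q = 21.5 + 2q → q* = 4.4318, p* = 30.3636.
Marginal revenue: MR = 41 − 4.8q. Set MR = MC: 41 − 4.8q = 21.5 + 2q → q_m = 2.8676.
Price p_m = 41 − 2.4·2.8676 = 34.1178; MC(q_m) = 21.5 + 2·2.8676 = 27.2352.
Competitive q* = 4.4318, so Δq = 1.5642; wedge = 34.1178 − 27.2352 = 6.8826.
The triangle = ½ × 1.5642 × 6.8826 = $5.38 thousand.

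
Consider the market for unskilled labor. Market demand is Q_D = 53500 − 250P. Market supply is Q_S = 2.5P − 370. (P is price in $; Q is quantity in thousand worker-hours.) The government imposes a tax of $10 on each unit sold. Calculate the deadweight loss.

In inverse form: demand P = 214 − 0.004Q, supply P = 148 + 0.4Q.
Competitive equilibrium: 214 − 0.004Q = 148 + 0.4Q → Q* = 163.3663, P* = 213.3465.
With the tax, the buyer price exceeds the seller price by 10: (214 − 0.004Q) − (148 + 0.4Q) = 10 → Q' = 138.6139.
ΔQ = 163.3663 − 138.6139 = 24.7524; the wedge equals the tax, 10.
Deadweight loss = ½ × 24.7524 × 10 = $123.76 thousand.

$123.76 thousand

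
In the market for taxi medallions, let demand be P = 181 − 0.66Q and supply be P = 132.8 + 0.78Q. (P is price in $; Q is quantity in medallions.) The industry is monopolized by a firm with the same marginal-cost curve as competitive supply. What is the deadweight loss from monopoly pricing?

$79.68

Competitive equilibrium: 181 − 0.66Q = 132.8 + 0.78Q → Q* = 33.4722, P* = 158.9083.
Marginal revenue: MR = 181 − 1.32Q. Set MR = MC: 181 − 1.32Q = 132.8 + 0.78Q → Q_m = 22.9524.
Price P_m = 181 − 0.66·22.9524 = 165.8514; MC(Q_m) = 132.8 + 0.78·22.9524 = 150.7029.
Competitive Q* = 33.4722, so ΔQ = 10.5198; wedge = 165.8514 − 150.7029 = 15.1485.
The triangle = ½ × 10.5198 × 15.1485 = $79.68.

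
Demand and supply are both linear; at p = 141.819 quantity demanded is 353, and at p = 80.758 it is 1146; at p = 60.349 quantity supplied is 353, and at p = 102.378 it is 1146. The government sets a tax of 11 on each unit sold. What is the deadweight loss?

Demand slope = (80.758 − 141.819)/(1146 − 353) = −0.077, so p = 169 − 0.077q.
Supply slope = (102.378 − 60.349)/(1146 − 353) = 0.053, so p = 41.64 + 0.053q.
Competitive equilibrium: 169 − 0.077q = 41.64 + 0.053q → q* = 979.6923, p* = 93.5637.
With the tax, the buyer price exceeds the seller price by 11: (169 − 0.077q) − (41.64 + 0.053q) = 11 → q' = 895.0769.
Δq = 979.6923 − 895.0769 = 84.6154; the wedge equals the tax, 11.
Welfare loss = ½ × 84.6154 × 11 = 465.38.

465.38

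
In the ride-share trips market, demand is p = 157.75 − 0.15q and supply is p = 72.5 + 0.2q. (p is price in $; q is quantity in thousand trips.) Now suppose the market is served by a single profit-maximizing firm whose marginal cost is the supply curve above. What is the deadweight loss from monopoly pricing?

$934.40 thousand

Competitive equilibrium: 157.75 − 0.15q = 72.5 + 0.2q → q* = 243.5714, p* = 121.2143.
Marginal revenue: MR = 157.75 − 0.3q. Set MR = MC: 157.75 − 0.3q = 72.5 + 0.2q → q_m = 170.5.
Price p_m = 157.75 − 0.15·170.5 = 132.175; MC(q_m) = 72.5 + 0.2·170.5 = 106.6.
Competitive q* = 243.5714, so Δq = 73.0714; wedge = 132.175 − 106.6 = 25.575.
Deadweight loss = ½ × 73.0714 × 25.575 = $934.40 thousand.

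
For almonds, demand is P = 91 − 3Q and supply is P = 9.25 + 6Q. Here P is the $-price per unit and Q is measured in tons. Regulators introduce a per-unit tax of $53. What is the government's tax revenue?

$169.31

Competitive equilibrium: 91 − 3Q = 9.25 + 6Q → Q* = 9.08333, P* = 63.75.
With the tax, the buyer price exceeds the seller price by 53: (91 − 3Q) − (9.25 + 6Q) = 53 → Q' = 3.19444.
Tax revenue = 53 × 3.19444 = $169.31.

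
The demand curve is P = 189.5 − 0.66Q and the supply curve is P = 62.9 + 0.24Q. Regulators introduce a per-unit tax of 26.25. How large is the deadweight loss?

Competitive equilibrium: 189.5 − 0.66Q = 62.9 + 0.24Q → Q* = 140.6667, P* = 96.66.
With the tax, the buyer price exceeds the seller price by 26.25: (189.5 − 0.66Q) − (62.9 + 0.24Q) = 26.25 → Q' = 111.5.
ΔQ = 140.6667 − 111.5 = 29.1667; the wedge equals the tax, 26.25.
The triangle = ½ × 29.1667 × 26.25 = 382.81.

382.81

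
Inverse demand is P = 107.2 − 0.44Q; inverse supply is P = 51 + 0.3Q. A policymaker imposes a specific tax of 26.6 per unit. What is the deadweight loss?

478.08

Competitive equilibrium: 107.2 − 0.44Q = 51 + 0.3Q → Q* = 75.9459, P* = 73.7838.
With the tax, the buyer price exceeds the seller price by 26.6: (107.2 − 0.44Q) − (51 + 0.3Q) = 26.6 → Q' = 40.
ΔQ = 75.9459 − 40 = 35.9459; the wedge equals the tax, 26.6.
The triangle = ½ × 35.9459 × 26.6 = 478.08.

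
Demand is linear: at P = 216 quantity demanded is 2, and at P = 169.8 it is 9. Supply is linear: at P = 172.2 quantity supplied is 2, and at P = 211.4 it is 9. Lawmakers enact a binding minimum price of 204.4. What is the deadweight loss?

20.49

Demand slope = (169.8 − 216)/(9 − 2) = −6.6, so P = 229.2 − 6.6Q.
Supply slope = (211.4 − 172.2)/(9 − 2) = 5.6, so P = 161 + 5.6Q.
Competitive equilibrium: 229.2 − 6.6Q = 161 + 5.6Q → Q* = 5.5902, P* = 192.3049.
At the floor P = 204.4, quantity demanded = (229.2 − 204.4)/6.6 = 3.7576.
Sellers' marginal cost at Q' = 3.7576: 161 + 5.6·3.7576 = 182.0426.
ΔQ = 5.5902 − 3.7576 = 1.8326; wedge = 204.4 − 182.0426 = 22.3574.
The triangle = ½ × 1.8326 × 22.3574 = 20.49.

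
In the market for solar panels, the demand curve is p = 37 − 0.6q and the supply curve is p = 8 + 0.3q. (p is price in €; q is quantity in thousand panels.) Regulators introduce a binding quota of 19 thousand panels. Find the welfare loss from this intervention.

Competitive equilibrium: 37 − 0.6q = 8 + 0.3q → q* = 32.2222, p* = 17.6667.
At q = 19: demand price = 37 − 0.6·19 = 25.6; supply price = 8 + 0.3·19 = 13.7.
Δq = 32.2222 − 19 = 13.2222; wedge = 25.6 − 13.7 = 11.9.
Welfare loss = ½ × 13.2222 × 11.9 = €78.67 thousand.

€78.67 thousand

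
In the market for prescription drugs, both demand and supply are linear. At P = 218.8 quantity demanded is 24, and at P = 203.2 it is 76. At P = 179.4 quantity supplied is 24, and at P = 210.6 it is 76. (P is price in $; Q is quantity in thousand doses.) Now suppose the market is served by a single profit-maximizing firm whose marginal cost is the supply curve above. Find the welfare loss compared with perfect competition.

$129.20 thousand

Demand slope = (203.2 − 218.8)/(76 − 24) = −0.3, so P = 226 − 0.3Q.
Supply slope = (210.6 − 179.4)/(76 − 24) = 0.6, so P = 165 + 0.6Q.
Competitive equilibrium: 226 − 0.3Q = 165 + 0.6Q → Q* = 67.7778, P* = 205.6667.
Marginal revenue: MR = 226 − 0.6Q. Set MR = MC: 226 − 0.6Q = 165 + 0.6Q → Q_m = 50.8333.
Price P_m = 226 − 0.3·50.8333 = 210.75; MC(Q_m) = 165 + 0.6·50.8333 = 195.5.
Competitive Q* = 67.7778, so ΔQ = 16.9445; wedge = 210.75 − 195.5 = 15.25.
DWL = ½ × 16.9445 × 15.25 = $129.20 thousand.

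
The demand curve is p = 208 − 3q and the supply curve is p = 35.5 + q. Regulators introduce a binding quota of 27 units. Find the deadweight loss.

520.03

Competitive equilibrium: 208 − 3q = 35.5 + q → q* = 43.125, p* = 78.625.
At q = 27: demand price = 208 − 3·27 = 127; supply price = 35.5 + 1·27 = 62.5.
Δq = 43.125 − 27 = 16.125; wedge = 127 − 62.5 = 64.5.
DWL = ½ × 16.125 × 64.5 = 520.03.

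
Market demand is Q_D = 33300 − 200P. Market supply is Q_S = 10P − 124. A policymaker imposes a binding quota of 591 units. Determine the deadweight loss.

40344.20

In inverse form: demand P = 166.5 − 0.005Q, supply P = 12.4 + 0.1Q.
Competitive equilibrium: 166.5 − 0.005Q = 12.4 + 0.1Q → Q* = 1467.619, P* = 159.1619.
At Q = 591: demand price = 166.5 − 0.005·591 = 163.545; supply price = 12.4 + 0.1·591 = 71.5.
ΔQ = 1467.619 − 591 = 876.619; wedge = 163.545 − 71.5 = 92.045.
Deadweight loss = ½ × 876.619 × 92.045 = 40344.20.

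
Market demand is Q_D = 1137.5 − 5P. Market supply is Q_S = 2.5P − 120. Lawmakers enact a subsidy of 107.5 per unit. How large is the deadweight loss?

In inverse form: demand P = 227.5 − 0.2Q, supply P = 48 + 0.4Q.
Competitive equilibrium: 227.5 − 0.2Q = 48 + 0.4Q → Q* = 299.16667, P* = 167.66667.
The subsidy lowers effective supply by 107.5: P = 0.4Q − 59.5.
New quantity: 227.5 − 0.2Q = 0.4Q − 59.5 → Q' = 478.33333.
Overproduction ΔQ = 478.33333 − 299.16667 = 179.16666; wedge = subsidy = 107.5.
Deadweight loss = ½ × 179.16666 × 107.5 = 9630.21.

9630.21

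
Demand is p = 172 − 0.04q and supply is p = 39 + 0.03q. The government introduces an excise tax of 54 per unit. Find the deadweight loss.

Competitive equilibrium: 172 − 0.04q = 39 + 0.03q → q* = 1900, p* = 96.
With the tax, the buyer price exceeds the seller price by 54: (172 − 0.04q) − (39 + 0.03q) = 54 → q' = 1128.5714.
Δq = 1900 − 1128.5714 = 771.4286; the wedge equals the tax, 54.
Deadweight loss = ½ × 771.4286 × 54 = 20828.57.

20828.57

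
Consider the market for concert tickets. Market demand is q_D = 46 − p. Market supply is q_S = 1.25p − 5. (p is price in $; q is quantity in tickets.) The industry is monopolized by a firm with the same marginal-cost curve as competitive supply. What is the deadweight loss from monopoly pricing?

In inverse form: demand p = 46 − q, supply p = 4 + 0.8q.
Competitive equilibrium: 46 − q = 4 + 0.8q → q* = 23.3333, p* = 22.6667.
Marginal revenue: MR = 46 − 2q. Set MR = MC: 46 − 2q = 4 + 0.8q → q_m = 15.
Price p_m = 46 − 1·15 = 31; MC(q_m) = 4 + 0.8·15 = 16.
Competitive q* = 23.3333, so Δq = 8.3333; wedge = 31 − 16 = 15.
Deadweight loss = ½ × 8.3333 × 15 = $62.50.

$62.50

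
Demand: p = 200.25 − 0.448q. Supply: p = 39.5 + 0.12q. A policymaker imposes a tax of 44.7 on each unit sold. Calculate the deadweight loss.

1758.88

Competitive equilibrium: 200.25 − 0.448q = 39.5 + 0.12q → q* = 283.0106, p* = 73.4613.
With the tax, the buyer price exceeds the seller price by 44.7: (200.25 − 0.448q) − (39.5 + 0.12q) = 44.7 → q' = 204.3134.
Δq = 283.0106 − 204.3134 = 78.6972; the wedge equals the tax, 44.7.
Deadweight loss = ½ × 78.6972 × 44.7 = 1758.88.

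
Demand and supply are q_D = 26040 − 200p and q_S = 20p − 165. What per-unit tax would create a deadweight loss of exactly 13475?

In inverse form: demand p = 130.2 − 0.005q, supply p = 8.25 + 0.05q.
Competitive equilibrium: 130.2 − 0.005q = 8.25 + 0.05q → q* = 2217.2727, p* = 119.1136.
A tax t gives Δq = t/0.055 and wedge t, so DWL = t²/0.11.
t²/0.11 = 13475 → t² = 1482.25 → t = 38.5.

38.5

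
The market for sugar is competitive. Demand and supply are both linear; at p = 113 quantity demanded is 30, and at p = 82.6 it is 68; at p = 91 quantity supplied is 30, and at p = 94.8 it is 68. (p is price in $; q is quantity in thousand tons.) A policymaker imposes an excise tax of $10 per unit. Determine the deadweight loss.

Demand slope = (82.6 − 113)/(68 − 30) = −0.8, so p = 137 − 0.8q.
Supply slope = (94.8 − 91)/(68 − 30) = 0.1, so p = 88 + 0.1q.
Competitive equilibrium: 137 − 0.8q = 88 + 0.1q → q* = 54.4444, p* = 93.4444.
With the tax, the buyer price exceeds the seller price by 10: (137 − 0.8q) − (88 + 0.1q) = 10 → q' = 43.3333.
Δq = 54.4444 − 43.3333 = 11.1111; the wedge equals the tax, 10.
Welfare loss = ½ × 11.1111 × 10 = $55.56 thousand.

$55.56 thousand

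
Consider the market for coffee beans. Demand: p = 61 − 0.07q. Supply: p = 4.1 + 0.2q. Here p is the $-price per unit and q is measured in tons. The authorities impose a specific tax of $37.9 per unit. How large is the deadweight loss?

Competitive equilibrium: 61 − 0.07q = 4.1 + 0.2q → q* = 210.7407, p* = 46.2481.
With the tax, the buyer price exceeds the seller price by 37.9: (61 − 0.07q) − (4.1 + 0.2q) = 37.9 → q' = 70.3704.
Δq = 210.7407 − 70.3704 = 140.3703; the wedge equals the tax, 37.9.
Welfare loss = ½ × 140.3703 × 37.9 = $2660.02.

$2660.02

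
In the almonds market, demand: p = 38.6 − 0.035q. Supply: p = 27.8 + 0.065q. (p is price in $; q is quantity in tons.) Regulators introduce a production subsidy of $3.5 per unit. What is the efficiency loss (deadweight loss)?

Competitive equilibrium: 38.6 − 0.035q = 27.8 + 0.065q → q* = 108, p* = 34.82.
The subsidy lowers effective supply by 3.5: p = 24.3 + 0.065q.
New quantity: 38.6 − 0.035q = 24.3 + 0.065q → q' = 143.
Overproduction Δq = 143 − 108 = 35; wedge = subsidy = 3.5.
Deadweight loss = ½ × 35 × 3.5 = $61.25.

$61.25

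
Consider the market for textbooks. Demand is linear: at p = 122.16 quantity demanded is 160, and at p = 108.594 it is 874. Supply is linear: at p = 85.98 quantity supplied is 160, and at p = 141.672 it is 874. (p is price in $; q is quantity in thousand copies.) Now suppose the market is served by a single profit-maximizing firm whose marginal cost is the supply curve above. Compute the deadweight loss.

Demand slope = (108.594 − 122.16)/(874 − 160) = −0.019, so p = 125.2 − 0.019q.
Supply slope = (141.672 − 85.98)/(874 − 160) = 0.078, so p = 73.5 + 0.078q.
Competitive equilibrium: 125.2 − 0.019q = 73.5 + 0.078q → q* = 532.9897, p* = 115.0732.
Marginal revenue: MR = 125.2 − 0.038q. Set MR = MC: 125.2 − 0.038q = 73.5 + 0.078q → q_m = 445.6897.
Price p_m = 125.2 − 0.019·445.6897 = 116.7319; MC(q_m) = 73.5 + 0.078·445.6897 = 108.2638.
Competitive q* = 532.9897, so Δq = 87.3; wedge = 116.7319 − 108.2638 = 8.4681.
Deadweight loss = ½ × 87.3 × 8.4681 = $369.63 thousand.

$369.63 thousand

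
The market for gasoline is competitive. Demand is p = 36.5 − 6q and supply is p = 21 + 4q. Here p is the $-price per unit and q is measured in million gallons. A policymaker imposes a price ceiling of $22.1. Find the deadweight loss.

$8.13 million

Competitive equilibrium: 36.5 − 6q = 21 + 4q → q* = 1.55, p* = 27.2.
At the ceiling p = 22.1, quantity supplied = (22.1 − 21)/4 = 0.275.
Willingness to pay at q' = 0.275: 36.5 − 6·0.275 = 34.85.
Δq = 1.55 − 0.275 = 1.275; wedge = 34.85 − 22.1 = 12.75.
Deadweight loss = ½ × 1.275 × 12.75 = $8.13 million.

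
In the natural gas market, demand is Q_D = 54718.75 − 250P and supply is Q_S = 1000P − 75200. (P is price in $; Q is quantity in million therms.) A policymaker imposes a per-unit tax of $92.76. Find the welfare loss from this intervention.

In inverse form: demand P = 218.875 − 0.004Q, supply P = 75.2 + 0.001Q.
Competitive equilibrium: 218.875 − 0.004Q = 75.2 + 0.001Q → Q* = 28735, P* = 103.935.
With the tax, the buyer price exceeds the seller price by 92.76: (218.875 − 0.004Q) − (75.2 + 0.001Q) = 92.76 → Q' = 10183.
ΔQ = 28735 − 10183 = 18552; the wedge equals the tax, 92.76.
Welfare loss = ½ × 18552 × 92.76 = $860441.76 million.

$860441.76 million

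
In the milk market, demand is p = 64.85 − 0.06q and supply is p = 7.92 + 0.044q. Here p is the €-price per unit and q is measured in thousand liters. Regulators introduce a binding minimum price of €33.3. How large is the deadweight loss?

Competitive equilibrium: 64.85 − 0.06q = 7.92 + 0.044q → q* = 547.4038, p* = 32.0058.
At the floor p = 33.3, quantity demanded = (64.85 − 33.3)/0.06 = 525.8333.
Sellers' marginal cost at q' = 525.8333: 7.92 + 0.044·525.8333 = 31.0567.
Δq = 547.4038 − 525.8333 = 21.5705; wedge = 33.3 − 31.0567 = 2.2433.
Deadweight loss = ½ × 21.5705 × 2.2433 = €24.19 thousand.

€24.19 thousand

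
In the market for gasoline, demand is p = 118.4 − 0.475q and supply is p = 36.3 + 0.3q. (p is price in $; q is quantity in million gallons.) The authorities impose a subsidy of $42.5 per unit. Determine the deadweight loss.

$1165.32 million

Competitive equilibrium: 118.4 − 0.475q = 36.3 + 0.3q → q* = 105.9355, p* = 68.0806.
The subsidy lowers effective supply by 42.5: p = 0.3q − 6.2.
New quantity: 118.4 − 0.475q = 0.3q − 6.2 → q' = 160.7742.
Overproduction Δq = 160.7742 − 105.9355 = 54.8387; wedge = subsidy = 42.5.
The triangle = ½ × 54.8387 × 42.5 = $1165.32 million.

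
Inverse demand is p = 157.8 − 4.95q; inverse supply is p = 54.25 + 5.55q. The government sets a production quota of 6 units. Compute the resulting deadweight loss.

78.30

Competitive equilibrium: 157.8 − 4.95q = 54.25 + 5.55q → q* = 9.8619, p* = 108.9836.
At q = 6: demand price = 157.8 − 4.95·6 = 128.1; supply price = 54.25 + 5.55·6 = 87.55.
Δq = 9.8619 − 6 = 3.8619; wedge = 128.1 − 87.55 = 40.55.
DWL = ½ × 3.8619 × 40.55 = 78.30.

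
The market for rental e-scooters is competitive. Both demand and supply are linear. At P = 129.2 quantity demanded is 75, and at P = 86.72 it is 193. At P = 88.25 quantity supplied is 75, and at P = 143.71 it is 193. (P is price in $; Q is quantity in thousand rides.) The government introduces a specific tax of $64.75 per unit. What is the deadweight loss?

$2525.64 thousand

Demand slope = (86.72 − 129.2)/(193 − 75) = −0.36, so P = 156.2 − 0.36Q.
Supply slope = (143.71 − 88.25)/(193 − 75) = 0.47, so P = 53 + 0.47Q.
Competitive equilibrium: 156.2 − 0.36Q = 53 + 0.47Q → Q* = 124.3373, P* = 111.4386.
With the tax, the buyer price exceeds the seller price by 64.75: (156.2 − 0.36Q) − (53 + 0.47Q) = 64.75 → Q' = 46.3253.
ΔQ = 124.3373 − 46.3253 = 78.012; the wedge equals the tax, 64.75.
Deadweight loss = ½ × 78.012 × 64.75 = $2525.64 thousand.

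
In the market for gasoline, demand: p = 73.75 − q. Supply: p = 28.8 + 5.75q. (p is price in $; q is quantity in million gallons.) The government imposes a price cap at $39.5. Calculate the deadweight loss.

$77.71 million

Competitive equilibrium: 73.75 − q = 28.8 + 5.75q → q* = 6.6593, p* = 67.0907.
At the ceiling p = 39.5, quantity supplied = (39.5 − 28.8)/5.75 = 1.8609.
Willingness to pay at q' = 1.8609: 73.75 − 1·1.8609 = 71.8891.
Δq = 6.6593 − 1.8609 = 4.7984; wedge = 71.8891 − 39.5 = 32.3891.
Deadweight loss = ½ × 4.7984 × 32.3891 = $77.71 million.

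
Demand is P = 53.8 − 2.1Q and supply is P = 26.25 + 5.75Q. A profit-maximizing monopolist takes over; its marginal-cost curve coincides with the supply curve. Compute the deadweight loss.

Competitive equilibrium: 53.8 − 2.1Q = 26.25 + 5.75Q → Q* = 3.5096, P* = 46.4299.
Marginal revenue: MR = 53.8 − 4.2Q. Set MR = MC: 53.8 − 4.2Q = 26.25 + 5.75Q → Q_m = 2.7688.
Price P_m = 53.8 − 2.1·2.7688 = 47.9855; MC(Q_m) = 26.25 + 5.75·2.7688 = 42.1706.
Competitive Q* = 3.5096, so ΔQ = 0.7408; wedge = 47.9855 − 42.1706 = 5.8149.
The triangle = ½ × 0.7408 × 5.8149 = 2.15.

2.15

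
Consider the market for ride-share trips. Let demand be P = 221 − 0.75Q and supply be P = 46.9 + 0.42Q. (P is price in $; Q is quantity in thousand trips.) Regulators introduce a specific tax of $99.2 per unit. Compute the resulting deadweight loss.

$4205.40 thousand

Competitive equilibrium: 221 − 0.75Q = 46.9 + 0.42Q → Q* = 148.8034, P* = 109.3974.
With the tax, the buyer price exceeds the seller price by 99.2: (221 − 0.75Q) − (46.9 + 0.42Q) = 99.2 → Q' = 64.0171.
ΔQ = 148.8034 − 64.0171 = 84.7863; the wedge equals the tax, 99.2.
DWL = ½ × 84.7863 × 99.2 = $4205.40 thousand.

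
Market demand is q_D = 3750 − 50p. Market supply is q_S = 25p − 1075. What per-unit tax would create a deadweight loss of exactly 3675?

21

In inverse form: demand p = 75 − 0.02q, supply p = 43 + 0.04q.
Competitive equilibrium: 75 − 0.02q = 43 + 0.04q → q* = 533.3333, p* = 64.3333.
A tax t gives Δq = t/0.06 and wedge t, so DWL = t²/0.12.
t²/0.12 = 3675 → t² = 441 → t = 21.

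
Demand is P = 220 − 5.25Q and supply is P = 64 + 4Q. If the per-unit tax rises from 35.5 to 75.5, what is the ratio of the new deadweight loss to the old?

4.523

Competitive equilibrium: 220 − 5.25Q = 64 + 4Q → Q* = 16.8649, P* = 131.4595.
For a per-unit tax t: ΔQ = t/9.25, so DWL = ½·t·(t/9.25) = t²/18.5.
At t = 35.5: DWL = 68.122. At t = 75.5: DWL = 308.122.
Ratio = (75.5/35.5)² = 4.523.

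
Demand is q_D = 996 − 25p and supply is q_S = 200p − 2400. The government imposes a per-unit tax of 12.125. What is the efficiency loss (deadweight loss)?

In inverse form: demand p = 39.84 − 0.04q, supply p = 12 + 0.005q.
Competitive equilibrium: 39.84 − 0.04q = 12 + 0.005q → q* = 618.6667, p* = 15.0933.
With the tax, the buyer price exceeds the seller price by 12.125: (39.84 − 0.04q) − (12 + 0.005q) = 12.125 → q' = 349.2222.
Δq = 618.6667 − 349.2222 = 269.4445; the wedge equals the tax, 12.125.
The triangle = ½ × 269.4445 × 12.125 = 1633.51.

1633.51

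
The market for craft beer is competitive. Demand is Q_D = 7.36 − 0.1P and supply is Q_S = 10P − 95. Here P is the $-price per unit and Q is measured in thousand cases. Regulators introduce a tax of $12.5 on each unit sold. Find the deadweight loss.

$7.74 thousand

In inverse form: demand P = 73.6 − 10Q, supply P = 9.5 + 0.1Q.
Competitive equilibrium: 73.6 − 10Q = 9.5 + 0.1Q → Q* = 6.3465, P* = 10.1347.
With the tax, the buyer price exceeds the seller price by 12.5: (73.6 − 10Q) − (9.5 + 0.1Q) = 12.5 → Q' = 5.1089.
ΔQ = 6.3465 − 5.1089 = 1.2376; the wedge equals the tax, 12.5.
Deadweight loss = ½ × 1.2376 × 12.5 = $7.74 thousand.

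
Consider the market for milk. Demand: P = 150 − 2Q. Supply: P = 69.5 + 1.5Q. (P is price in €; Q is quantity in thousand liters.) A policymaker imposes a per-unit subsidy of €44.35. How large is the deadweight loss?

€280.99 thousand

Competitive equilibrium: 150 − 2Q = 69.5 + 1.5Q → Q* = 23, P* = 104.
The subsidy lowers effective supply by 44.35: P = 25.15 + 1.5Q.
New quantity: 150 − 2Q = 25.15 + 1.5Q → Q' = 35.6714.
Overproduction ΔQ = 35.6714 − 23 = 12.6714; wedge = subsidy = 44.35.
Welfare loss = ½ × 12.6714 × 44.35 = €280.99 thousand.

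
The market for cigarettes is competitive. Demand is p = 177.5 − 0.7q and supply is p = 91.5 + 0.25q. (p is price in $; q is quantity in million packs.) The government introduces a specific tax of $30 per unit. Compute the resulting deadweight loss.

$473.68 million

Competitive equilibrium: 177.5 − 0.7q = 91.5 + 0.25q → q* = 90.5263, p* = 114.1316.
With the tax, the buyer price exceeds the seller price by 30: (177.5 − 0.7q) − (91.5 + 0.25q) = 30 → q' = 58.9474.
Δq = 90.5263 − 58.9474 = 31.5789; the wedge equals the tax, 30.
Deadweight loss = ½ × 31.5789 × 30 = $473.68 million.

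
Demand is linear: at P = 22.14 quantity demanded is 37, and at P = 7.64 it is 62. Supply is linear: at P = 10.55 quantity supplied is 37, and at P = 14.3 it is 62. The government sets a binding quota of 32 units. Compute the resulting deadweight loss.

159.08

Demand slope = (7.64 − 22.14)/(62 − 37) = −0.58, so P = 43.6 − 0.58Q.
Supply slope = (14.3 − 10.55)/(62 − 37) = 0.15, so P = 5 + 0.15Q.
Competitive equilibrium: 43.6 − 0.58Q = 5 + 0.15Q → Q* = 52.8767, P* = 12.9315.
At Q = 32: demand price = 43.6 − 0.58·32 = 25.04; supply price = 5 + 0.15·32 = 9.8.
ΔQ = 52.8767 − 32 = 20.8767; wedge = 25.04 − 9.8 = 15.24.
Deadweight loss = ½ × 20.8767 × 15.24 = 159.08.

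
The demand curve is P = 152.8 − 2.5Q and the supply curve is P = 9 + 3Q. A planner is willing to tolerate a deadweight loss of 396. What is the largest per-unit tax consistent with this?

66

Competitive equilibrium: 152.8 − 2.5Q = 9 + 3Q → Q* = 26.1455, P* = 87.4364.
A tax t gives ΔQ = t/5.5 and wedge t, so DWL = t²/11.
t²/11 = 396 → t² = 4356 → t = 66.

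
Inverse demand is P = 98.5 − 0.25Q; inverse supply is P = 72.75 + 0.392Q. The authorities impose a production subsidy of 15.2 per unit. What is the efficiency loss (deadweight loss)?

Competitive equilibrium: 98.5 − 0.25Q = 72.75 + 0.392Q → Q* = 40.109, P* = 88.4727.
The subsidy lowers effective supply by 15.2: P = 57.55 + 0.392Q.
New quantity: 98.5 − 0.25Q = 57.55 + 0.392Q → Q' = 63.785.
Overproduction ΔQ = 63.785 − 40.109 = 23.676; wedge = subsidy = 15.2.
Welfare loss = ½ × 23.676 × 15.2 = 179.94.

179.94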